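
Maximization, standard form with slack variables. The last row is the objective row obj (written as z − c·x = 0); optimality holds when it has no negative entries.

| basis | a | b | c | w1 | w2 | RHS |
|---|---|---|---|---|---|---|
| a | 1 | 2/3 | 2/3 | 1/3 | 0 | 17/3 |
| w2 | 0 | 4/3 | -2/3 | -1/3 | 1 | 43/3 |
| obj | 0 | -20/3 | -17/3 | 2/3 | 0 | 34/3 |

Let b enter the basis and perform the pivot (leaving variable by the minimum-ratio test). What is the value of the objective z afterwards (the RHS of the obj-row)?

Ratio test on column b — row 1: (17/3)/(2/3) = 17/2; row 2: (43/3)/(4/3) = 43/4. Minimum is 17/2 at row 1 (a leaves); pivot element 2/3.
Pivot on row 1; the obj-row RHS becomes 34/3 − (-20/3)·(17/2) = 68.

68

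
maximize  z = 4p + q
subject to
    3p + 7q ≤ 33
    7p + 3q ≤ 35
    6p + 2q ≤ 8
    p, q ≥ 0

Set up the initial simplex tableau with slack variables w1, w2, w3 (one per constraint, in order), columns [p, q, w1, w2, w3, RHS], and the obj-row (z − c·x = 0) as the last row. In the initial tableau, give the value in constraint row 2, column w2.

1

Slack w2 belongs to constraint 2; its column is the unit vector e_2, so the entry in row 2 is 1.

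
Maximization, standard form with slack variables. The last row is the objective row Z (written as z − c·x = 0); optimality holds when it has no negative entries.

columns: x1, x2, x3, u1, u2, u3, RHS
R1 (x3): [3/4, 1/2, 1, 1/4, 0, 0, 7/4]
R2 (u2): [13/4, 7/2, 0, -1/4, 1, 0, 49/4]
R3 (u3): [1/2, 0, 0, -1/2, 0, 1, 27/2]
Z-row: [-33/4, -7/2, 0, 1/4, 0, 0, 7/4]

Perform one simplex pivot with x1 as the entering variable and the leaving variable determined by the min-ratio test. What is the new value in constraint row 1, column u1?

Ratio test on column x1 — row 1: (7/4)/(3/4) = 7/3; row 2: (49/4)/(13/4) = 49/13; row 3: (27/2)/(1/2) = 27. Minimum is 7/3 at row 1 (x3 leaves); pivot element 3/4.
Divide row 1 by 3/4; eliminate column x1 from the other rows.
In the new row 1, the u1 entry is the old entry divided by the pivot: (1/4)/(3/4) = 1/3.

1/3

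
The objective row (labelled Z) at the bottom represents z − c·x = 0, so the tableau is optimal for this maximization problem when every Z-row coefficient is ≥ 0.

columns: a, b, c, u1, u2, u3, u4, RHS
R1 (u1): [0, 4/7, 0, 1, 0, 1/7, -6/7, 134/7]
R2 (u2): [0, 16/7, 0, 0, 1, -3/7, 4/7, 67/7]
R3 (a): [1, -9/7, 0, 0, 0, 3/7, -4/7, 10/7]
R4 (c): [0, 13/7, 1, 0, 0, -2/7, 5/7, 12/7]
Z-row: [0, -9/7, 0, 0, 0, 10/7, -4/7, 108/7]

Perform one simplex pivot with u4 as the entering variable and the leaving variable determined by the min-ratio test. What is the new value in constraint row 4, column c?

Ratio test on column u4 — row 1: entry -6/7 ≤ 0; row 2: (67/7)/(4/7) = 67/4; row 3: entry -4/7 ≤ 0; row 4: (12/7)/(5/7) = 12/5. Minimum is 12/5 at row 4 (c leaves); pivot element 5/7.
Divide row 4 by 5/7; eliminate column u4 from the other rows.
In the new row 4, the c entry is the old entry divided by the pivot: 1/(5/7) = 7/5.

7/5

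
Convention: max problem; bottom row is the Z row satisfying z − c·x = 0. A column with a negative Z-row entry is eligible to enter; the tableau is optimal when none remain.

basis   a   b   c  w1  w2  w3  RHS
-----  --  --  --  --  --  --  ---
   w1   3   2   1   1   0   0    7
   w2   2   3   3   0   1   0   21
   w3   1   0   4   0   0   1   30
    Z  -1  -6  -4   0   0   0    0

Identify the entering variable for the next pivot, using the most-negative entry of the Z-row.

Negative Z-row entries: a: -1, b: -6, c: -4.
The most negative is -6 in column b, so b enters.

b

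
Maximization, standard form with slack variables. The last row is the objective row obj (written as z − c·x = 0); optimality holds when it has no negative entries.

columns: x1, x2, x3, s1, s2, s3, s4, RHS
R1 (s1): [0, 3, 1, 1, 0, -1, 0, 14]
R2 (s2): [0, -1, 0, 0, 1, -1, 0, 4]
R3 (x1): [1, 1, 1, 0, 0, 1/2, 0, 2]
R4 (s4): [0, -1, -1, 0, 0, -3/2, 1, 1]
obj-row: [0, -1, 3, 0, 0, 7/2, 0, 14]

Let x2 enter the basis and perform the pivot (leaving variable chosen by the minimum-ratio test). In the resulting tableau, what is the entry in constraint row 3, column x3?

Ratio test on column x2 — row 1: 14/3 = 14/3; row 2: entry -1 ≤ 0; row 3: 2/1 = 2; row 4: entry -1 ≤ 0. Minimum is 2 at row 3 (x1 leaves); pivot element 1.
Divide row 3 by 1; eliminate column x2 from the other rows.
In the new row 3, the x3 entry is the old entry divided by the pivot: 1/1 = 1.

1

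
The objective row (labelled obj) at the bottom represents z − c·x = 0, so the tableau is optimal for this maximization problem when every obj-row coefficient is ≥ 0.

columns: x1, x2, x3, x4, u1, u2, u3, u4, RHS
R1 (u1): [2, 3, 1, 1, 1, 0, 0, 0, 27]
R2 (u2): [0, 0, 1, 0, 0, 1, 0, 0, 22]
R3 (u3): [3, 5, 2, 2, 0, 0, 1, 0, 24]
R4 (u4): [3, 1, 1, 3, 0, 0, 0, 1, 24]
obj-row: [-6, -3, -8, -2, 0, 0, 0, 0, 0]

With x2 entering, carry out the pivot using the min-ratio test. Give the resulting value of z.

72/5

Ratio test on column x2 — row 1: 27/3 = 9; row 2: entry 0 ≤ 0; row 3: 24/5 = 24/5; row 4: 24/1 = 24. Minimum is 24/5 at row 3 (u3 leaves); pivot element 5.
Pivot on row 3; the obj-row RHS becomes 0 − (-3)·(24/5) = 72/5.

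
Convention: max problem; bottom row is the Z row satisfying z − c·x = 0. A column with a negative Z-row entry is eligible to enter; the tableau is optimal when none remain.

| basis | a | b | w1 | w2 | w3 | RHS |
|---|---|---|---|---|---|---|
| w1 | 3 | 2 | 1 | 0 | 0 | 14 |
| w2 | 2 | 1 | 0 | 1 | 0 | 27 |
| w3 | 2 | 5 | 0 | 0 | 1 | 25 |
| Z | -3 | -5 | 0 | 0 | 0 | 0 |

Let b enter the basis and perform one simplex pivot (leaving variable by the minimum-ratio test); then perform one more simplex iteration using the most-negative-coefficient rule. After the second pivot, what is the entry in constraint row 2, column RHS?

Ratio test on column b — row 1: 14/2 = 7; row 2: 27/1 = 27; row 3: 25/5 = 5. Minimum is 5 at row 3 (w3 leaves); pivot element 5.
Divide row 3 by 5; eliminate column b from the other rows.
Second iteration: most negative Z-row entry is -1 in column a, so a enters.
Ratio test on column a — row 1: 4/(11/5) = 20/11; row 2: 22/(8/5) = 55/4; row 3: 5/(2/5) = 25/2. Minimum is 20/11 at row 1 (w1 leaves); pivot element 11/5.
Divide row 1 by 11/5; eliminate column a from the other rows.
After both pivots, the entry at constraint row 2, column RHS is 210/11.

210/11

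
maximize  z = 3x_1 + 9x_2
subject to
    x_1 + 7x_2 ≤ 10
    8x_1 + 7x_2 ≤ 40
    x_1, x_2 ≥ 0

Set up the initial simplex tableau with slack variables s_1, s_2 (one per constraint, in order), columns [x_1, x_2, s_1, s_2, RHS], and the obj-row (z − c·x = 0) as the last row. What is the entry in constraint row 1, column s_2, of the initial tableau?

0

Slack s_2 belongs to constraint 2; its column is the unit vector e_2, so the entry in row 1 is 0.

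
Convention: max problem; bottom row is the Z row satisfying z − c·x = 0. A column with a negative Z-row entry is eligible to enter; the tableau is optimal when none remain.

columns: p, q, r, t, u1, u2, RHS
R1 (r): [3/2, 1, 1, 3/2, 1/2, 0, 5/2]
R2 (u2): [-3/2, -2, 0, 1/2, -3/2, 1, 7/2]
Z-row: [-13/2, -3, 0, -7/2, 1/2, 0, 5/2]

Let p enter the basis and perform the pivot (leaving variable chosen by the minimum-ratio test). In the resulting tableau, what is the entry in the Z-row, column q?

4/3

Ratio test on column p — row 1: (5/2)/(3/2) = 5/3; row 2: entry -3/2 ≤ 0. Minimum is 5/3 at row 1 (r leaves); pivot element 3/2.
Divide row 1 by 3/2; eliminate column p from the other rows.
Z-row update in column q: -3 − (-13/2)·(2/3) = 4/3.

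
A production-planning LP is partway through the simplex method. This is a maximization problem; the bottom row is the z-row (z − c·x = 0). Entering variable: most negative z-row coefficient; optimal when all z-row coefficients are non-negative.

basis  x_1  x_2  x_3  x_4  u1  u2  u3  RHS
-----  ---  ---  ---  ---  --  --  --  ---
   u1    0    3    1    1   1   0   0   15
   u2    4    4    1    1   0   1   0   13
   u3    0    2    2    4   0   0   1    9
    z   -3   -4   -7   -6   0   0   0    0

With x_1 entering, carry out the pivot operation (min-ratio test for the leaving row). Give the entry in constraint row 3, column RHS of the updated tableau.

9

Ratio test on column x_1 — row 1: entry 0 ≤ 0; row 2: 13/4 = 13/4; row 3: entry 0 ≤ 0. Minimum is 13/4 at row 2 (u2 leaves); pivot element 4.
Divide row 2 by 4; eliminate column x_1 from the other rows.
Row 3 update in column RHS: 9 − 0·(13/4) = 9.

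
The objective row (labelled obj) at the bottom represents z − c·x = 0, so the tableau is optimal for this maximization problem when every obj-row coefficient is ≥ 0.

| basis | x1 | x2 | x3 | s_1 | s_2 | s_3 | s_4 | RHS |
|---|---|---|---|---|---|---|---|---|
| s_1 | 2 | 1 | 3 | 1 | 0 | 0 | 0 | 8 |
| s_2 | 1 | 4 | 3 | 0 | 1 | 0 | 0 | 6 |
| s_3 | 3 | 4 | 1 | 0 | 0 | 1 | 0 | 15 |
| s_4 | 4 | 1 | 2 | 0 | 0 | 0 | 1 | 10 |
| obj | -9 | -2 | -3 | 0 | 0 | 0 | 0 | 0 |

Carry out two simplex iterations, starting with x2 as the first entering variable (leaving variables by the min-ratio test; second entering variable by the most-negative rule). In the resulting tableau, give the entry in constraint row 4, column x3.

1/3

Ratio test on column x2 — row 1: 8/1 = 8; row 2: 6/4 = 3/2; row 3: 15/4 = 15/4; row 4: 10/1 = 10. Minimum is 3/2 at row 2 (s_2 leaves); pivot element 4.
Divide row 2 by 4; eliminate column x2 from the other rows.
Second iteration: most negative obj-row entry is -17/2 in column x1, so x1 enters.
Ratio test on column x1 — row 1: (13/2)/(7/4) = 26/7; row 2: (3/2)/(1/4) = 6; row 3: 9/2 = 9/2; row 4: (17/2)/(15/4) = 34/15. Minimum is 34/15 at row 4 (s_4 leaves); pivot element 15/4.
Divide row 4 by 15/4; eliminate column x1 from the other rows.
After both pivots, the entry at constraint row 4, column x3 is 1/3.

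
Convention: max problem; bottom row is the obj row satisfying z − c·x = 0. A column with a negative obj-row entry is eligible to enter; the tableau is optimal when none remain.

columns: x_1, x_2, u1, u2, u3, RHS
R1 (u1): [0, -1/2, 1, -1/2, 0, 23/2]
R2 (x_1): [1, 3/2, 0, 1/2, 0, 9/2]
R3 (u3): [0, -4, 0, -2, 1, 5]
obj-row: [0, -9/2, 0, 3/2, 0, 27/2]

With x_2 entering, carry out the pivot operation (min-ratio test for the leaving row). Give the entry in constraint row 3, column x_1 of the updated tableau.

Ratio test on column x_2 — row 1: entry -1/2 ≤ 0; row 2: (9/2)/(3/2) = 3; row 3: entry -4 ≤ 0. Minimum is 3 at row 2 (x_1 leaves); pivot element 3/2.
Divide row 2 by 3/2; eliminate column x_2 from the other rows.
Row 3 update in column x_1: 0 − (-4)·(2/3) = 8/3.

8/3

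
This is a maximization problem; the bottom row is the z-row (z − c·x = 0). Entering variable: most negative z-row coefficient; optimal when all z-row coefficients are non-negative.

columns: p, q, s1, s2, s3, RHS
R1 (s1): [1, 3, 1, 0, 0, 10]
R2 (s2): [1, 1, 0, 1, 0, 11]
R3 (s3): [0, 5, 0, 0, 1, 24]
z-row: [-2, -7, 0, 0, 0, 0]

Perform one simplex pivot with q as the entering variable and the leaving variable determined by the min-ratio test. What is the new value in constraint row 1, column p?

Ratio test on column q — row 1: 10/3 = 10/3; row 2: 11/1 = 11; row 3: 24/5 = 24/5. Minimum is 10/3 at row 1 (s1 leaves); pivot element 3.
Divide row 1 by 3; eliminate column q from the other rows.
In the new row 1, the p entry is the old entry divided by the pivot: 1/3 = 1/3.

1/3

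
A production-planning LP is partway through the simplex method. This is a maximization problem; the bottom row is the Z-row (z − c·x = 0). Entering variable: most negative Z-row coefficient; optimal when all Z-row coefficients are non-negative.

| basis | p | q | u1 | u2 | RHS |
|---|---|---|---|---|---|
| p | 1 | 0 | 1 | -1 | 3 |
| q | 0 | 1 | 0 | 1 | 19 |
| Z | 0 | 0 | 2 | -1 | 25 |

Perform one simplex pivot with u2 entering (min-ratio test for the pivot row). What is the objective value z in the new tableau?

Ratio test on column u2 — row 1: entry -1 ≤ 0; row 2: 19/1 = 19. Minimum is 19 at row 2 (q leaves); pivot element 1.
Pivot on row 2; the Z-row RHS becomes 25 − (-1)·19 = 44.

44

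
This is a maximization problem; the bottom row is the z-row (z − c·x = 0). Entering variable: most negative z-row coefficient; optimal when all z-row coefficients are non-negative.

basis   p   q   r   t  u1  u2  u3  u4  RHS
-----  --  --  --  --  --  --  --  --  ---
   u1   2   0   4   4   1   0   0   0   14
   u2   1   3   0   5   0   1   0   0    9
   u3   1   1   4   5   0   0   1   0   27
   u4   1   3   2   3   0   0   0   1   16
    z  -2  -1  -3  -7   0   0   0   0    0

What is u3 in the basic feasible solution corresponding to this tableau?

27

u3 is basic (row 3); its value is the RHS of that row, 27.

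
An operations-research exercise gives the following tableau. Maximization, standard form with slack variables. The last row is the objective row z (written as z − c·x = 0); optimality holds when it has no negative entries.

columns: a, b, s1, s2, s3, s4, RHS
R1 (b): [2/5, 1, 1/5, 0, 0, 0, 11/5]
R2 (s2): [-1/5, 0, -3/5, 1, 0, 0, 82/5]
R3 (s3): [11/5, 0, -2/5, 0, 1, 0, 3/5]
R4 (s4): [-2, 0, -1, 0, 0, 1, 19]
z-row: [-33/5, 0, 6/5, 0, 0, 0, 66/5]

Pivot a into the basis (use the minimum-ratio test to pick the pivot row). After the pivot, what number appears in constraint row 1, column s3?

-2/11

Ratio test on column a — row 1: (11/5)/(2/5) = 11/2; row 2: entry -1/5 ≤ 0; row 3: (3/5)/(11/5) = 3/11; row 4: entry -2 ≤ 0. Minimum is 3/11 at row 3 (s3 leaves); pivot element 11/5.
Divide row 3 by 11/5; eliminate column a from the other rows.
Row 1 update in column s3: 0 − (2/5)·(5/11) = -2/11.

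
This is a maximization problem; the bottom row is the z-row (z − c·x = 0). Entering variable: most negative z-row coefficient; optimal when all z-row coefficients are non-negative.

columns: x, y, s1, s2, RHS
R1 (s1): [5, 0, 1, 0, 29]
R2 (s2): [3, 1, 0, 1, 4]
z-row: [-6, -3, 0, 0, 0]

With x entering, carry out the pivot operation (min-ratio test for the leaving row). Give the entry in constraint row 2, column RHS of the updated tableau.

Ratio test on column x — row 1: 29/5 = 29/5; row 2: 4/3 = 4/3. Minimum is 4/3 at row 2 (s2 leaves); pivot element 3.
Divide row 2 by 3; eliminate column x from the other rows.
In the new row 2, the RHS entry is the old entry divided by the pivot: 4/3 = 4/3.

4/3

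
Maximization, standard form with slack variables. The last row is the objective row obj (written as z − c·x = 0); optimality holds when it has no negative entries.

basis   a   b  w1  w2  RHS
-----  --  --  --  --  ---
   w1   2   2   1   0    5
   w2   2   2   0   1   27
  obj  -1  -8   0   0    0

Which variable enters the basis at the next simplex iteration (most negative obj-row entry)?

Negative obj-row entries: a: -1, b: -8.
The most negative is -8 in column b, so b enters.

b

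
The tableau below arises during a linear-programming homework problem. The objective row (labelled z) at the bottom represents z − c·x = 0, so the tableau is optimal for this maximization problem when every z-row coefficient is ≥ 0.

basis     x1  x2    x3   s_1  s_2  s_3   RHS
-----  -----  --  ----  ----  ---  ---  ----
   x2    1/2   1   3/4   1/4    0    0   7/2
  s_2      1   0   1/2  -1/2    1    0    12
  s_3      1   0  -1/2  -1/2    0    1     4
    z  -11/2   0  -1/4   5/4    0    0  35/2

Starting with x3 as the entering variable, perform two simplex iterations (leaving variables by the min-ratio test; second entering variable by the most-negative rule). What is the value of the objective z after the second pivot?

44

Ratio test on column x3 — row 1: (7/2)/(3/4) = 14/3; row 2: 12/(1/2) = 24; row 3: entry -1/2 ≤ 0. Minimum is 14/3 at row 1 (x2 leaves); pivot element 3/4.
Pivot on row 1; the z-row RHS becomes 35/2 − (-1/4)·(14/3) = 56/3.
Next entering variable (most negative z-row entry -16/3): x1.
Ratio test on column x1 — row 1: (14/3)/(2/3) = 7; row 2: (29/3)/(2/3) = 29/2; row 3: (19/3)/(4/3) = 19/4. Minimum is 19/4 at row 3 (s_3 leaves); pivot element 4/3.
After the second pivot the z-row RHS is 56/3 − (-16/3)·(19/4) = 44.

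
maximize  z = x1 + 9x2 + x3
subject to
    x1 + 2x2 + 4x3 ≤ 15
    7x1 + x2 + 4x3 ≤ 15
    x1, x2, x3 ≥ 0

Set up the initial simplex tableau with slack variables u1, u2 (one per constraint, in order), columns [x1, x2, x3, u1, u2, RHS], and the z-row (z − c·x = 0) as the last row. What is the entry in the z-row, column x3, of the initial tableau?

The z-row carries the negated objective coefficients: the x3 entry is -1.

-1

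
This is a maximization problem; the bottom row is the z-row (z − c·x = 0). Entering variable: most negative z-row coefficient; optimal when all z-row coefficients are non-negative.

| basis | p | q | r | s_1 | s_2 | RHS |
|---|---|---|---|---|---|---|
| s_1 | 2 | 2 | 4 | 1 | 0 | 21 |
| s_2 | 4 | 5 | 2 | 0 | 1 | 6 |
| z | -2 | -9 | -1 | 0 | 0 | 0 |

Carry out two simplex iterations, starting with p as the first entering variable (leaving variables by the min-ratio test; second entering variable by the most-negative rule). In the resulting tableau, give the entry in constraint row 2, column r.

Ratio test on column p — row 1: 21/2 = 21/2; row 2: 6/4 = 3/2. Minimum is 3/2 at row 2 (s_2 leaves); pivot element 4.
Divide row 2 by 4; eliminate column p from the other rows.
Second iteration: most negative z-row entry is -13/2 in column q, so q enters.
Ratio test on column q — row 1: entry -1/2 ≤ 0; row 2: (3/2)/(5/4) = 6/5. Minimum is 6/5 at row 2 (p leaves); pivot element 5/4.
Divide row 2 by 5/4; eliminate column q from the other rows.
After both pivots, the entry at constraint row 2, column r is 2/5.

2/5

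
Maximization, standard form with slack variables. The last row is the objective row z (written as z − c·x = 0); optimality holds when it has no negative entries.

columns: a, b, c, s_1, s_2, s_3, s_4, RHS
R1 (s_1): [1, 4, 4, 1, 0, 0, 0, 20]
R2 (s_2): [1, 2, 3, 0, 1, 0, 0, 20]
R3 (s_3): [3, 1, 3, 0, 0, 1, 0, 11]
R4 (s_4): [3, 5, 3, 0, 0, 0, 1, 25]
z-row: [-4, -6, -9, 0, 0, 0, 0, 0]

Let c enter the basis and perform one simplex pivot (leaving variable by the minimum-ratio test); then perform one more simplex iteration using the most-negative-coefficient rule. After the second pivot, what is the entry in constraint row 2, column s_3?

-1/2

Ratio test on column c — row 1: 20/4 = 5; row 2: 20/3 = 20/3; row 3: 11/3 = 11/3; row 4: 25/3 = 25/3. Minimum is 11/3 at row 3 (s_3 leaves); pivot element 3.
Divide row 3 by 3; eliminate column c from the other rows.
Second iteration: most negative z-row entry is -3 in column b, so b enters.
Ratio test on column b — row 1: (16/3)/(8/3) = 2; row 2: 9/1 = 9; row 3: (11/3)/(1/3) = 11; row 4: 14/4 = 7/2. Minimum is 2 at row 1 (s_1 leaves); pivot element 8/3.
Divide row 1 by 8/3; eliminate column b from the other rows.
After both pivots, the entry at constraint row 2, column s_3 is -1/2.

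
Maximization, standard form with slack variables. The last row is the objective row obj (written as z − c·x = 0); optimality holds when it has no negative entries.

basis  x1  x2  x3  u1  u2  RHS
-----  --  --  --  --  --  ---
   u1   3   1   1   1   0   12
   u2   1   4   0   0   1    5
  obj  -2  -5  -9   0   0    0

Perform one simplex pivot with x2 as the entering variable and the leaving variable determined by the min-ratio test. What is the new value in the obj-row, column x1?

-3/4

Ratio test on column x2 — row 1: 12/1 = 12; row 2: 5/4 = 5/4. Minimum is 5/4 at row 2 (u2 leaves); pivot element 4.
Divide row 2 by 4; eliminate column x2 from the other rows.
obj-row update in column x1: -2 − (-5)·(1/4) = -3/4.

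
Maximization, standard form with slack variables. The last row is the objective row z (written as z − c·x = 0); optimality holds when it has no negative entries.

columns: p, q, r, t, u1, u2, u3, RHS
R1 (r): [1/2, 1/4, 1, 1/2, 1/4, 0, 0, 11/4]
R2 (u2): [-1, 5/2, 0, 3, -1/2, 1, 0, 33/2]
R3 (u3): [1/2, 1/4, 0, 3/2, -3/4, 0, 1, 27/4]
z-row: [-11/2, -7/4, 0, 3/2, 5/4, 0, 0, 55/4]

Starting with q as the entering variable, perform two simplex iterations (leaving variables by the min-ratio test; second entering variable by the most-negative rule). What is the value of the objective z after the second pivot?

110/3

Ratio test on column q — row 1: (11/4)/(1/4) = 11; row 2: (33/2)/(5/2) = 33/5; row 3: (27/4)/(1/4) = 27. Minimum is 33/5 at row 2 (u2 leaves); pivot element 5/2.
Pivot on row 2; the z-row RHS becomes 55/4 − (-7/4)·(33/5) = 253/10.
Next entering variable (most negative z-row entry -31/5): p.
Ratio test on column p — row 1: (11/10)/(3/5) = 11/6; row 2: entry -2/5 ≤ 0; row 3: (51/10)/(3/5) = 17/2. Minimum is 11/6 at row 1 (r leaves); pivot element 3/5.
After the second pivot the z-row RHS is 253/10 − (-31/5)·(11/6) = 110/3.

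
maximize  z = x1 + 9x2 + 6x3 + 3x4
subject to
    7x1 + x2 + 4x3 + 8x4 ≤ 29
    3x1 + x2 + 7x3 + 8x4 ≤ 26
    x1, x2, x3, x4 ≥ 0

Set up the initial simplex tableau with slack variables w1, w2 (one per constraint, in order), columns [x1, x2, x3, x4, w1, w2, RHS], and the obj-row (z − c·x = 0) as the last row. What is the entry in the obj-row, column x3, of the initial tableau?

-6

The obj-row carries the negated objective coefficients: the x3 entry is -6.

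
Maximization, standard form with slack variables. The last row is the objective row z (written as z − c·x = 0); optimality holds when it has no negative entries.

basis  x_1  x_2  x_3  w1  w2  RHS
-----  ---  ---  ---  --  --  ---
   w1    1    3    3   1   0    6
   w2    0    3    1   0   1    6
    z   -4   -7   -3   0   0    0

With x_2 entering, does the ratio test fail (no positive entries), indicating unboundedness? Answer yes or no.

no

Column x_2 has positive entries in row(s) 1, 2, so the ratio test bounds it — not unbounded.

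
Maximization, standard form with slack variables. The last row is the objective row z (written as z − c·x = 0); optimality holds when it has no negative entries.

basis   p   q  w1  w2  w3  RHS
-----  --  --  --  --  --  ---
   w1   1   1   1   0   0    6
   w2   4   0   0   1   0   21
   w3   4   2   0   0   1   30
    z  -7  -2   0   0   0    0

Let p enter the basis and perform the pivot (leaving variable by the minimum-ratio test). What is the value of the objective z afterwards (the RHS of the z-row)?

147/4

Ratio test on column p — row 1: 6/1 = 6; row 2: 21/4 = 21/4; row 3: 30/4 = 15/2. Minimum is 21/4 at row 2 (w2 leaves); pivot element 4.
Pivot on row 2; the z-row RHS becomes 0 − (-7)·(21/4) = 147/4.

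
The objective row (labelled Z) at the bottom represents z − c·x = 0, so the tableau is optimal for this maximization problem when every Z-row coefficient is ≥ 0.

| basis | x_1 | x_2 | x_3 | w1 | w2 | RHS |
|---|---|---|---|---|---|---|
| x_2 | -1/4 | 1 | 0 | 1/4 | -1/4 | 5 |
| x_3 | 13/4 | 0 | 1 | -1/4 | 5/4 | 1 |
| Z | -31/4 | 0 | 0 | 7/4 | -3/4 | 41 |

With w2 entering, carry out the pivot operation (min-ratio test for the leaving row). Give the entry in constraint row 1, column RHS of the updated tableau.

26/5

Ratio test on column w2 — row 1: entry -1/4 ≤ 0; row 2: 1/(5/4) = 4/5. Minimum is 4/5 at row 2 (x_3 leaves); pivot element 5/4.
Divide row 2 by 5/4; eliminate column w2 from the other rows.
Row 1 update in column RHS: 5 − (-1/4)·(4/5) = 26/5.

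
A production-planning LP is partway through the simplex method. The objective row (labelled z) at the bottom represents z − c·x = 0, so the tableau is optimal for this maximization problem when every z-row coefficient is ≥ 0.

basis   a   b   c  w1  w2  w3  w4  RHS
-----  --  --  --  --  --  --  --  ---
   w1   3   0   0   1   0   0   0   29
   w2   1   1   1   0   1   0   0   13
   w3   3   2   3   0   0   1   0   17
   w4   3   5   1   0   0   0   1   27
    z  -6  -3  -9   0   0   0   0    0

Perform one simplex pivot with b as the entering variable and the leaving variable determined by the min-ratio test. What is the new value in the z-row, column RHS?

Ratio test on column b — row 1: entry 0 ≤ 0; row 2: 13/1 = 13; row 3: 17/2 = 17/2; row 4: 27/5 = 27/5. Minimum is 27/5 at row 4 (w4 leaves); pivot element 5.
Divide row 4 by 5; eliminate column b from the other rows.
z-row update in column RHS: 0 − (-3)·(27/5) = 81/5.

81/5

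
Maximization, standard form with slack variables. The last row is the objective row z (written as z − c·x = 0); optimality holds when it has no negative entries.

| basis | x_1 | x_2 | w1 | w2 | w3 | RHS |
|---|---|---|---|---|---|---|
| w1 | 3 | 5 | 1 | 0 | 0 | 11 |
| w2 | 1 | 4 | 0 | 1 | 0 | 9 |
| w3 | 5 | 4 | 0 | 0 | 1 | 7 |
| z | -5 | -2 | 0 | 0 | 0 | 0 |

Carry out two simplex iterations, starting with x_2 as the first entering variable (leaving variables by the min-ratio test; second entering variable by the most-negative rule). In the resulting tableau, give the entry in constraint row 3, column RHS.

Ratio test on column x_2 — row 1: 11/5 = 11/5; row 2: 9/4 = 9/4; row 3: 7/4 = 7/4. Minimum is 7/4 at row 3 (w3 leaves); pivot element 4.
Divide row 3 by 4; eliminate column x_2 from the other rows.
Second iteration: most negative z-row entry is -5/2 in column x_1, so x_1 enters.
Ratio test on column x_1 — row 1: entry -13/4 ≤ 0; row 2: entry -4 ≤ 0; row 3: (7/4)/(5/4) = 7/5. Minimum is 7/5 at row 3 (x_2 leaves); pivot element 5/4.
Divide row 3 by 5/4; eliminate column x_1 from the other rows.
After both pivots, the entry at constraint row 3, column RHS is 7/5.

7/5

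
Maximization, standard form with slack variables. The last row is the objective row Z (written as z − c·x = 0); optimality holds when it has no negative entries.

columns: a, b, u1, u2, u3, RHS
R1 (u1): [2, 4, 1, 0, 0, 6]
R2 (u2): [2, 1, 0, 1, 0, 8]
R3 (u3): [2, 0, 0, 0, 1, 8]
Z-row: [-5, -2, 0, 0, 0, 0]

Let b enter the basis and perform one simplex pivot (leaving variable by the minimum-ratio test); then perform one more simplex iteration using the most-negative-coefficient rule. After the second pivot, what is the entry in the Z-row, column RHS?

Ratio test on column b — row 1: 6/4 = 3/2; row 2: 8/1 = 8; row 3: entry 0 ≤ 0. Minimum is 3/2 at row 1 (u1 leaves); pivot element 4.
Divide row 1 by 4; eliminate column b from the other rows.
Second iteration: most negative Z-row entry is -4 in column a, so a enters.
Ratio test on column a — row 1: (3/2)/(1/2) = 3; row 2: (13/2)/(3/2) = 13/3; row 3: 8/2 = 4. Minimum is 3 at row 1 (b leaves); pivot element 1/2.
Divide row 1 by 1/2; eliminate column a from the other rows.
After both pivots, the entry at the Z-row, column RHS is 15.

15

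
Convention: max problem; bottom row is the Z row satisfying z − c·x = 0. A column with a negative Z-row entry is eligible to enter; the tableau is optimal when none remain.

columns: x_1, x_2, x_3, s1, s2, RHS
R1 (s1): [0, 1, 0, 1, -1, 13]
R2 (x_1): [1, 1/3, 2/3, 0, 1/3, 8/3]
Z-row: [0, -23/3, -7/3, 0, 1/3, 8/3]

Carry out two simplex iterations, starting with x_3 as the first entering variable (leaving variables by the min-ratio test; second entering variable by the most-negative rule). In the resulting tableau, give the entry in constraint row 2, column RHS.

Ratio test on column x_3 — row 1: entry 0 ≤ 0; row 2: (8/3)/(2/3) = 4. Minimum is 4 at row 2 (x_1 leaves); pivot element 2/3.
Divide row 2 by 2/3; eliminate column x_3 from the other rows.
Second iteration: most negative Z-row entry is -13/2 in column x_2, so x_2 enters.
Ratio test on column x_2 — row 1: 13/1 = 13; row 2: 4/(1/2) = 8. Minimum is 8 at row 2 (x_3 leaves); pivot element 1/2.
Divide row 2 by 1/2; eliminate column x_2 from the other rows.
After both pivots, the entry at constraint row 2, column RHS is 8.

8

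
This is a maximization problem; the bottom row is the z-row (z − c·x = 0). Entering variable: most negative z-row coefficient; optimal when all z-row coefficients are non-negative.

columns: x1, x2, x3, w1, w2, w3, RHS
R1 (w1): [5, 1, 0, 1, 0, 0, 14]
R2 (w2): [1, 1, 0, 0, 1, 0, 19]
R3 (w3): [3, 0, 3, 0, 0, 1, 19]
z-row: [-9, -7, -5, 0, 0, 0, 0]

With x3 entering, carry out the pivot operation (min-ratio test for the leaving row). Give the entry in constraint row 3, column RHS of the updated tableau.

Ratio test on column x3 — row 1: entry 0 ≤ 0; row 2: entry 0 ≤ 0; row 3: 19/3 = 19/3. Minimum is 19/3 at row 3 (w3 leaves); pivot element 3.
Divide row 3 by 3; eliminate column x3 from the other rows.
In the new row 3, the RHS entry is the old entry divided by the pivot: 19/3 = 19/3.

19/3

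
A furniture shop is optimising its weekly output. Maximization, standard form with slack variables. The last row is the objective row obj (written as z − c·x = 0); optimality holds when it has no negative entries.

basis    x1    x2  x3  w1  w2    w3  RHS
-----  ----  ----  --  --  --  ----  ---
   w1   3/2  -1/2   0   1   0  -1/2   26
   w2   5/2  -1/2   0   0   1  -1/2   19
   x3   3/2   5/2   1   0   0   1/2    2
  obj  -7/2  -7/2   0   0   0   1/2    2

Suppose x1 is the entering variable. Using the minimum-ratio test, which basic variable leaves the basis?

x3

Column x1 entries and ratios — w1: 26/(3/2) = 52/3; w2: 19/(5/2) = 38/5; x3: 2/(3/2) = 4/3.
Smallest ratio is 4/3 in the row of x3, so x3 leaves.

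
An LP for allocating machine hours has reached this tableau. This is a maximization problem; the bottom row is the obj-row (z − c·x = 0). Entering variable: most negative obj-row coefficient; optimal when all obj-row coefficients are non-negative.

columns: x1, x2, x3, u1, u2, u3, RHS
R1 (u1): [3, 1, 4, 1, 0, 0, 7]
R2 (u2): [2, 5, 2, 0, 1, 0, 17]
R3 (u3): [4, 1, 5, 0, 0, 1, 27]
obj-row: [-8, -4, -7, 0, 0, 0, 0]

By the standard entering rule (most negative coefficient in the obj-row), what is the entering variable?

Negative obj-row entries: x1: -8, x2: -4, x3: -7.
The most negative is -8 in column x1, so x1 enters.

x1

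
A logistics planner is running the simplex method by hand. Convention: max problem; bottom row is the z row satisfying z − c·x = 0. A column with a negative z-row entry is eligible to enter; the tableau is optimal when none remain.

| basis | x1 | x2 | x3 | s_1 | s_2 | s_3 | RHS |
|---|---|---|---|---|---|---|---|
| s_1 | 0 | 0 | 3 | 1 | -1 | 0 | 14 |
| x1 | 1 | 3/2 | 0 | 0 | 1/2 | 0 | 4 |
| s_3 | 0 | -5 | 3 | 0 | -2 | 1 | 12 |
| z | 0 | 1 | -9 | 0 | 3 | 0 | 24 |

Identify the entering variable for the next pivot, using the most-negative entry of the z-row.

Negative z-row entries: x3: -9.
The most negative is -9 in column x3, so x3 enters.

x3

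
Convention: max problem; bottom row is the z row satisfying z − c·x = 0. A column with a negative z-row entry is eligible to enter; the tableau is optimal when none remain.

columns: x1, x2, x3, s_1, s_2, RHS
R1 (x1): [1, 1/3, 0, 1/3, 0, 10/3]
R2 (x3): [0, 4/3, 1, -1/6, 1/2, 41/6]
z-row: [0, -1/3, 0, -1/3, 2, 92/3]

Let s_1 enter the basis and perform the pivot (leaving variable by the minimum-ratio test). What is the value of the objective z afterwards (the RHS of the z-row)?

Ratio test on column s_1 — row 1: (10/3)/(1/3) = 10; row 2: entry -1/6 ≤ 0. Minimum is 10 at row 1 (x1 leaves); pivot element 1/3.
Pivot on row 1; the z-row RHS becomes 92/3 − (-1/3)·10 = 34.

34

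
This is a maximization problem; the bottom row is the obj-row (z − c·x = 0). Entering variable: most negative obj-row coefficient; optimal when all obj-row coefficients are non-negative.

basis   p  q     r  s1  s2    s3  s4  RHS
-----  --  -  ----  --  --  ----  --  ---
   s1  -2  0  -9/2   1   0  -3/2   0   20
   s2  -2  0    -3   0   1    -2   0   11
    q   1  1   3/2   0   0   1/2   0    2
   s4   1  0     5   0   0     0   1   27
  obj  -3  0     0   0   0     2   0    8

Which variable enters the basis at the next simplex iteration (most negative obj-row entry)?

Negative obj-row entries: p: -3.
The most negative is -3 in column p, so p enters.

p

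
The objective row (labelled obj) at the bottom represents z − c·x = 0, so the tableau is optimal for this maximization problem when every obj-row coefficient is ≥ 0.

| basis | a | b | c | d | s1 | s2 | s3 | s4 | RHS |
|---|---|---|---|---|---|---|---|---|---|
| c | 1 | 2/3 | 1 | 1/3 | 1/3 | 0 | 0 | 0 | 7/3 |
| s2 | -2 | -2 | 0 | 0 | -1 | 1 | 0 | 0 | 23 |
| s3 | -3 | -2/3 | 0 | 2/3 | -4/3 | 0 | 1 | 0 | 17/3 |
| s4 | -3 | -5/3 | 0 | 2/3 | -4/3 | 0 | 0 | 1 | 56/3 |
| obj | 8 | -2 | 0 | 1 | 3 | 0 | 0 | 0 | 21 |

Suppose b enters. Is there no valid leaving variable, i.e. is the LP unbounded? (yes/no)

Column b has positive entries in row(s) 1, so the ratio test bounds it — not unbounded.

no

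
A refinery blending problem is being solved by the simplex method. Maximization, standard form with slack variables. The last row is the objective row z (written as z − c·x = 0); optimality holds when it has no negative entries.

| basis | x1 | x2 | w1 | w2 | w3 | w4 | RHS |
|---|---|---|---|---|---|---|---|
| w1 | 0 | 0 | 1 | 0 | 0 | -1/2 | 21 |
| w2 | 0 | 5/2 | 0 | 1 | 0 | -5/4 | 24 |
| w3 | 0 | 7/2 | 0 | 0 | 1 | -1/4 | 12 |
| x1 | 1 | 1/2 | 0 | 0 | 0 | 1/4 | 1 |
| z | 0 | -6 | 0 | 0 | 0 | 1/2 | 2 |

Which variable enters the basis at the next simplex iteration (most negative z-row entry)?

Negative z-row entries: x2: -6.
The most negative is -6 in column x2, so x2 enters.

x2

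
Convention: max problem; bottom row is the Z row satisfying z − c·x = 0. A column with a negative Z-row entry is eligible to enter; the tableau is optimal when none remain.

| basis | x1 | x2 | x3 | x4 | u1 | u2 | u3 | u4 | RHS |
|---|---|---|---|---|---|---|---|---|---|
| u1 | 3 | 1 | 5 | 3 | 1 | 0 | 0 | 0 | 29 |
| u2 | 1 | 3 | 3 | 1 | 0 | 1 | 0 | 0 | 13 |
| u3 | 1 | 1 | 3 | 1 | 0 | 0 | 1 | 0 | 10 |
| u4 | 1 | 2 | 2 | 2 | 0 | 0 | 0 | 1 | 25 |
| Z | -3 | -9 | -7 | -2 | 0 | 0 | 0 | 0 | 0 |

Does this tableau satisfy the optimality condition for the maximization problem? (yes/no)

The Z-row has a negative entry -9 in column x2, so it is not optimal.

no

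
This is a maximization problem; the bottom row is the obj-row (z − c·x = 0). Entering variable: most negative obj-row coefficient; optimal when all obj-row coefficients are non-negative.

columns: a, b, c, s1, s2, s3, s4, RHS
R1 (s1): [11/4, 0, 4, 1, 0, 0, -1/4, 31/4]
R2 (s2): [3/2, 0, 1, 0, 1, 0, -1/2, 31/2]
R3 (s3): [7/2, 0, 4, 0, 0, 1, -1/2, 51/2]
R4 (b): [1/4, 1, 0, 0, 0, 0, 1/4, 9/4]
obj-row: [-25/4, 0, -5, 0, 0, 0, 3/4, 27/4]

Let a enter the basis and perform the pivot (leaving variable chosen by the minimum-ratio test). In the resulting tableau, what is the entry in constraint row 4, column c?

-4/11

Ratio test on column a — row 1: (31/4)/(11/4) = 31/11; row 2: (31/2)/(3/2) = 31/3; row 3: (51/2)/(7/2) = 51/7; row 4: (9/4)/(1/4) = 9. Minimum is 31/11 at row 1 (s1 leaves); pivot element 11/4.
Divide row 1 by 11/4; eliminate column a from the other rows.
Row 4 update in column c: 0 − (1/4)·(16/11) = -4/11.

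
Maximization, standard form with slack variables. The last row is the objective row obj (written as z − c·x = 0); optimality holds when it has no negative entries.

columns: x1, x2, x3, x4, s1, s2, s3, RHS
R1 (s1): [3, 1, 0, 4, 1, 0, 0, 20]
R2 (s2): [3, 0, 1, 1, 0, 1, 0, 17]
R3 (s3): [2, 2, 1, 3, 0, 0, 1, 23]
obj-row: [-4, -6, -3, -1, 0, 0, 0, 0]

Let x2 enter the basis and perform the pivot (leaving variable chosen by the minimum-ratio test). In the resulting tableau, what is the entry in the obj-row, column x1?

Ratio test on column x2 — row 1: 20/1 = 20; row 2: entry 0 ≤ 0; row 3: 23/2 = 23/2. Minimum is 23/2 at row 3 (s3 leaves); pivot element 2.
Divide row 3 by 2; eliminate column x2 from the other rows.
obj-row update in column x1: -4 − (-6)·1 = 2.

2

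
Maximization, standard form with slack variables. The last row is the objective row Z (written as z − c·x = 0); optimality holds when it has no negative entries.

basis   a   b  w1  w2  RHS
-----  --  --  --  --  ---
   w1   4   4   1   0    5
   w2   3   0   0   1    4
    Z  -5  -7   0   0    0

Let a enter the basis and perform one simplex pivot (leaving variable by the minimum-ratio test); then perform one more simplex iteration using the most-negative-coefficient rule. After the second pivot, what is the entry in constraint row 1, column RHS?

5/4

Ratio test on column a — row 1: 5/4 = 5/4; row 2: 4/3 = 4/3. Minimum is 5/4 at row 1 (w1 leaves); pivot element 4.
Divide row 1 by 4; eliminate column a from the other rows.
Second iteration: most negative Z-row entry is -2 in column b, so b enters.
Ratio test on column b — row 1: (5/4)/1 = 5/4; row 2: entry -3 ≤ 0. Minimum is 5/4 at row 1 (a leaves); pivot element 1.
Divide row 1 by 1; eliminate column b from the other rows.
After both pivots, the entry at constraint row 1, column RHS is 5/4.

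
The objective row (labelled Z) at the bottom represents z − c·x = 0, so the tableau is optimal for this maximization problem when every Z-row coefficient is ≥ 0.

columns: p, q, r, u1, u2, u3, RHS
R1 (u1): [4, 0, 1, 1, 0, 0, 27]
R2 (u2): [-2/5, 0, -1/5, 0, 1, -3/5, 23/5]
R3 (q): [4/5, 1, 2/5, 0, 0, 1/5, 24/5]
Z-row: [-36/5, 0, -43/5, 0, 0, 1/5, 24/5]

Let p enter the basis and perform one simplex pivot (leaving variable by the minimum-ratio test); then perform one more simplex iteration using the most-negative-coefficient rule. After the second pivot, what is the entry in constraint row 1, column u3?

-1/2

Ratio test on column p — row 1: 27/4 = 27/4; row 2: entry -2/5 ≤ 0; row 3: (24/5)/(4/5) = 6. Minimum is 6 at row 3 (q leaves); pivot element 4/5.
Divide row 3 by 4/5; eliminate column p from the other rows.
Second iteration: most negative Z-row entry is -5 in column r, so r enters.
Ratio test on column r — row 1: entry -1 ≤ 0; row 2: entry 0 ≤ 0; row 3: 6/(1/2) = 12. Minimum is 12 at row 3 (p leaves); pivot element 1/2.
Divide row 3 by 1/2; eliminate column r from the other rows.
After both pivots, the entry at constraint row 1, column u3 is -1/2.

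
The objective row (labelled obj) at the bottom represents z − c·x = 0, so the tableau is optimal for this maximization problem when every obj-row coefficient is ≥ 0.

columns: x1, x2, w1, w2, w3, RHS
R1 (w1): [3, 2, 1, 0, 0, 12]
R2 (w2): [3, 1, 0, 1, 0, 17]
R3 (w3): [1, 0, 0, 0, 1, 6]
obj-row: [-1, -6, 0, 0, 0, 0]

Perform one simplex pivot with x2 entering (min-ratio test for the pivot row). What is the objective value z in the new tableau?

36

Ratio test on column x2 — row 1: 12/2 = 6; row 2: 17/1 = 17; row 3: entry 0 ≤ 0. Minimum is 6 at row 1 (w1 leaves); pivot element 2.
Pivot on row 1; the obj-row RHS becomes 0 − (-6)·6 = 36.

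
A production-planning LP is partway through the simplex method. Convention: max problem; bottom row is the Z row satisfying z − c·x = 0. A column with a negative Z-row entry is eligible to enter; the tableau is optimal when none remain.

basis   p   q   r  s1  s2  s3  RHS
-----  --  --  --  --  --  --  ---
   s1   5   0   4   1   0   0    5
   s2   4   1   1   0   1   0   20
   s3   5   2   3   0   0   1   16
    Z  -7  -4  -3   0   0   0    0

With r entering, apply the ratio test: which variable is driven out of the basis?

Column r entries and ratios — s1: 5/4 = 5/4; s2: 20/1 = 20; s3: 16/3 = 16/3.
Smallest ratio is 5/4 in the row of s1, so s1 leaves.

s1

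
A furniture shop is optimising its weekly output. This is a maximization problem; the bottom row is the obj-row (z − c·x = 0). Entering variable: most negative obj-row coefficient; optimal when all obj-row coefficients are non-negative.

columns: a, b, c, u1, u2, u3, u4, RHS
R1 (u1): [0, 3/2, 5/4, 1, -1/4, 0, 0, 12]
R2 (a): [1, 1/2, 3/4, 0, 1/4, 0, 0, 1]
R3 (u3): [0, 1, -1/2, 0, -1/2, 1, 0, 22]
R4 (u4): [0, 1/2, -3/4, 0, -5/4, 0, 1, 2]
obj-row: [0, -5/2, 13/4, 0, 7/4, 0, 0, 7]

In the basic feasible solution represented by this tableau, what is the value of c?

0

c is not in the basis, so in the current basic feasible solution c = 0.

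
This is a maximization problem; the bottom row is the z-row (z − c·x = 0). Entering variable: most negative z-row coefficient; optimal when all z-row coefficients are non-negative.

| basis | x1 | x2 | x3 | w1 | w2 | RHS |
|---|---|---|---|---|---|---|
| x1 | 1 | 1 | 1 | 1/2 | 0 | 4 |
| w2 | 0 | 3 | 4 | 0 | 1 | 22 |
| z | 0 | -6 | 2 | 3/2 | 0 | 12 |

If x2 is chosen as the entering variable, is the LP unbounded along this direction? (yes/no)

no

Column x2 has positive entries in row(s) 1, 2, so the ratio test bounds it — not unbounded.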